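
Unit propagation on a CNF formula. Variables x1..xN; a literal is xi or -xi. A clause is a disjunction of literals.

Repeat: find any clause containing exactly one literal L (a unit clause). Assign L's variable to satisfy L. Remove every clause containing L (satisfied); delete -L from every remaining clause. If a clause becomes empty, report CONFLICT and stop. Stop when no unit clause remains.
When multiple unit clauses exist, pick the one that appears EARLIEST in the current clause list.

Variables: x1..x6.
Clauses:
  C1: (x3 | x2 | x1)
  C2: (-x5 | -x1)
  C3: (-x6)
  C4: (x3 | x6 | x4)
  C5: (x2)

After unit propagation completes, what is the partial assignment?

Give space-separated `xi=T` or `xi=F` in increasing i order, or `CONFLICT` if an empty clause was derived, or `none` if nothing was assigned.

Answer: x2=T x6=F

Derivation:
unit clause [-6] forces x6=F; simplify:
  drop 6 from [3, 6, 4] -> [3, 4]
  satisfied 1 clause(s); 4 remain; assigned so far: [6]
unit clause [2] forces x2=T; simplify:
  satisfied 2 clause(s); 2 remain; assigned so far: [2, 6]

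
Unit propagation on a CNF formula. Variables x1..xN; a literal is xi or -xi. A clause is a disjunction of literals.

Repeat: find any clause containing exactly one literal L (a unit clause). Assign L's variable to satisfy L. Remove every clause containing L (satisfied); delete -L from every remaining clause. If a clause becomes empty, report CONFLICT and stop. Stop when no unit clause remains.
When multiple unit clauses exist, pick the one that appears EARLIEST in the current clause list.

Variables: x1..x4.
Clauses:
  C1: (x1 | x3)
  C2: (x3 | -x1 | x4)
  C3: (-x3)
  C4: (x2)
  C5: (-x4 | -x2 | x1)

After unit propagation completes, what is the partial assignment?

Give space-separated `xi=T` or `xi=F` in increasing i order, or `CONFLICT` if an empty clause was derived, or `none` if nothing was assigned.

Answer: x1=T x2=T x3=F x4=T

Derivation:
unit clause [-3] forces x3=F; simplify:
  drop 3 from [1, 3] -> [1]
  drop 3 from [3, -1, 4] -> [-1, 4]
  satisfied 1 clause(s); 4 remain; assigned so far: [3]
unit clause [1] forces x1=T; simplify:
  drop -1 from [-1, 4] -> [4]
  satisfied 2 clause(s); 2 remain; assigned so far: [1, 3]
unit clause [4] forces x4=T; simplify:
  satisfied 1 clause(s); 1 remain; assigned so far: [1, 3, 4]
unit clause [2] forces x2=T; simplify:
  satisfied 1 clause(s); 0 remain; assigned so far: [1, 2, 3, 4]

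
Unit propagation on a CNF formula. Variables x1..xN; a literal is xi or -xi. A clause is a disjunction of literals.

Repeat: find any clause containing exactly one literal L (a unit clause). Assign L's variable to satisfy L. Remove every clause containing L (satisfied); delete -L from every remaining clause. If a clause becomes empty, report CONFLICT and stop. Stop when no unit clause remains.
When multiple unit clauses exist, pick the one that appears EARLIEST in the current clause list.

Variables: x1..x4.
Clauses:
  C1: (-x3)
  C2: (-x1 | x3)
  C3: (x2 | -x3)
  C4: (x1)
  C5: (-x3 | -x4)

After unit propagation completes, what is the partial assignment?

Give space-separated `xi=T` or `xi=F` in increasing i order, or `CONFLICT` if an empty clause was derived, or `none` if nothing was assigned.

unit clause [-3] forces x3=F; simplify:
  drop 3 from [-1, 3] -> [-1]
  satisfied 3 clause(s); 2 remain; assigned so far: [3]
unit clause [-1] forces x1=F; simplify:
  drop 1 from [1] -> [] (empty!)
  satisfied 1 clause(s); 1 remain; assigned so far: [1, 3]
CONFLICT (empty clause)

Answer: CONFLICT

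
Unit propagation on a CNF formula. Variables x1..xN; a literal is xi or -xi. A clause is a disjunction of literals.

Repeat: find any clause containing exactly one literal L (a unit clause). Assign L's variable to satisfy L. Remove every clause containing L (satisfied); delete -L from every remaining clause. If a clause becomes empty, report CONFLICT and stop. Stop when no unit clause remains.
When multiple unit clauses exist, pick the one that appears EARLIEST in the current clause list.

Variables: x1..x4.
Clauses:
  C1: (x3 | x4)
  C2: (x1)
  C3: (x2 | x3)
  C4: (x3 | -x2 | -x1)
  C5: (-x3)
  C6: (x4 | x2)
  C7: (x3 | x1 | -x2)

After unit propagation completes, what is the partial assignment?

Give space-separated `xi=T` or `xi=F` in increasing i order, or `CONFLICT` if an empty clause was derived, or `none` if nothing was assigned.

Answer: CONFLICT

Derivation:
unit clause [1] forces x1=T; simplify:
  drop -1 from [3, -2, -1] -> [3, -2]
  satisfied 2 clause(s); 5 remain; assigned so far: [1]
unit clause [-3] forces x3=F; simplify:
  drop 3 from [3, 4] -> [4]
  drop 3 from [2, 3] -> [2]
  drop 3 from [3, -2] -> [-2]
  satisfied 1 clause(s); 4 remain; assigned so far: [1, 3]
unit clause [4] forces x4=T; simplify:
  satisfied 2 clause(s); 2 remain; assigned so far: [1, 3, 4]
unit clause [2] forces x2=T; simplify:
  drop -2 from [-2] -> [] (empty!)
  satisfied 1 clause(s); 1 remain; assigned so far: [1, 2, 3, 4]
CONFLICT (empty clause)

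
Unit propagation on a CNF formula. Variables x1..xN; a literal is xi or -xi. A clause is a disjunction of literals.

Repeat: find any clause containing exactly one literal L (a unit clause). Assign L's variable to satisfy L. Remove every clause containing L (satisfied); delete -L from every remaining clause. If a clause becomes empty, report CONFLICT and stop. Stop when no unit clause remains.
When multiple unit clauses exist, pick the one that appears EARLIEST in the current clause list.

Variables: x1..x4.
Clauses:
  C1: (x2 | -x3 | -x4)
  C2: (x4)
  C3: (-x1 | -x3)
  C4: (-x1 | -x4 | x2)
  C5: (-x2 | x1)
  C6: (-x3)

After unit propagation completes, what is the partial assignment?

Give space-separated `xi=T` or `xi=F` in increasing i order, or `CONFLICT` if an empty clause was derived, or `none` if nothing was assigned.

Answer: x3=F x4=T

Derivation:
unit clause [4] forces x4=T; simplify:
  drop -4 from [2, -3, -4] -> [2, -3]
  drop -4 from [-1, -4, 2] -> [-1, 2]
  satisfied 1 clause(s); 5 remain; assigned so far: [4]
unit clause [-3] forces x3=F; simplify:
  satisfied 3 clause(s); 2 remain; assigned so far: [3, 4]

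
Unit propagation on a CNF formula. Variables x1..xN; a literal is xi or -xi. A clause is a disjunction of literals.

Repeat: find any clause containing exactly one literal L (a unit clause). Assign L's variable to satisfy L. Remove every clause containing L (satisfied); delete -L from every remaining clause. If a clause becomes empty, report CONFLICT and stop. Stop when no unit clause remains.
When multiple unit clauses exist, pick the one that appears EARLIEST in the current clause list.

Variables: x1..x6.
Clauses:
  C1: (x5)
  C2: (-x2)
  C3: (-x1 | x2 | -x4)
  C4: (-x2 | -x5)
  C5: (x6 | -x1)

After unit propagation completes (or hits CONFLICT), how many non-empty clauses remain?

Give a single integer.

Answer: 2

Derivation:
unit clause [5] forces x5=T; simplify:
  drop -5 from [-2, -5] -> [-2]
  satisfied 1 clause(s); 4 remain; assigned so far: [5]
unit clause [-2] forces x2=F; simplify:
  drop 2 from [-1, 2, -4] -> [-1, -4]
  satisfied 2 clause(s); 2 remain; assigned so far: [2, 5]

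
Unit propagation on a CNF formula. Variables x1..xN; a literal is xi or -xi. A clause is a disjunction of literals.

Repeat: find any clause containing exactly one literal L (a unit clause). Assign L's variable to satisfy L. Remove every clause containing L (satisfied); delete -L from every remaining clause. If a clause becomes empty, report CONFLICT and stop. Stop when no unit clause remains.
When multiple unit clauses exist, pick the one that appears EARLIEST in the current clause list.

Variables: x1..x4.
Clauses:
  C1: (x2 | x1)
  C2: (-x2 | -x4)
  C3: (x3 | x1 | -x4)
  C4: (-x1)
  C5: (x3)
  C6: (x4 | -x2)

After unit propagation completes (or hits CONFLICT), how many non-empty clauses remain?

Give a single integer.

unit clause [-1] forces x1=F; simplify:
  drop 1 from [2, 1] -> [2]
  drop 1 from [3, 1, -4] -> [3, -4]
  satisfied 1 clause(s); 5 remain; assigned so far: [1]
unit clause [2] forces x2=T; simplify:
  drop -2 from [-2, -4] -> [-4]
  drop -2 from [4, -2] -> [4]
  satisfied 1 clause(s); 4 remain; assigned so far: [1, 2]
unit clause [-4] forces x4=F; simplify:
  drop 4 from [4] -> [] (empty!)
  satisfied 2 clause(s); 2 remain; assigned so far: [1, 2, 4]
CONFLICT (empty clause)

Answer: 1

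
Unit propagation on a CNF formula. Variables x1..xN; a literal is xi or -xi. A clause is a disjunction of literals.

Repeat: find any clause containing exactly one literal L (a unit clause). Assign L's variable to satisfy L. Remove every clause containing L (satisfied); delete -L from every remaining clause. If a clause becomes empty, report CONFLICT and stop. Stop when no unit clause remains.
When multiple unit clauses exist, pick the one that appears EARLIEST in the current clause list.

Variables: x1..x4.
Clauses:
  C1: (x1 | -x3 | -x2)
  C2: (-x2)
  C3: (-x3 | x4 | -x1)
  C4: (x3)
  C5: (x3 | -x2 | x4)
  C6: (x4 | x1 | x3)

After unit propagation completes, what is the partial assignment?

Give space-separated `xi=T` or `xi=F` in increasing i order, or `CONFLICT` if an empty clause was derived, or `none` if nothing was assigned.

Answer: x2=F x3=T

Derivation:
unit clause [-2] forces x2=F; simplify:
  satisfied 3 clause(s); 3 remain; assigned so far: [2]
unit clause [3] forces x3=T; simplify:
  drop -3 from [-3, 4, -1] -> [4, -1]
  satisfied 2 clause(s); 1 remain; assigned so far: [2, 3]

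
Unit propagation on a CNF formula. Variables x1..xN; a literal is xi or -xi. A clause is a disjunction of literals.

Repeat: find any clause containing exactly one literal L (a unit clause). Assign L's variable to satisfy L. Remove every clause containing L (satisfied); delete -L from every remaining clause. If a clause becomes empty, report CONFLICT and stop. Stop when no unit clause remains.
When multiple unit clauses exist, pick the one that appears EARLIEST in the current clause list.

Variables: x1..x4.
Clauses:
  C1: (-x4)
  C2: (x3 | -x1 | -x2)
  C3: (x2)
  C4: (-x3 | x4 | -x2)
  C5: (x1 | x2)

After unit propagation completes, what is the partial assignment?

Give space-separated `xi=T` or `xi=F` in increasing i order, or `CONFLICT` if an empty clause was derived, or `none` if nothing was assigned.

unit clause [-4] forces x4=F; simplify:
  drop 4 from [-3, 4, -2] -> [-3, -2]
  satisfied 1 clause(s); 4 remain; assigned so far: [4]
unit clause [2] forces x2=T; simplify:
  drop -2 from [3, -1, -2] -> [3, -1]
  drop -2 from [-3, -2] -> [-3]
  satisfied 2 clause(s); 2 remain; assigned so far: [2, 4]
unit clause [-3] forces x3=F; simplify:
  drop 3 from [3, -1] -> [-1]
  satisfied 1 clause(s); 1 remain; assigned so far: [2, 3, 4]
unit clause [-1] forces x1=F; simplify:
  satisfied 1 clause(s); 0 remain; assigned so far: [1, 2, 3, 4]

Answer: x1=F x2=T x3=F x4=F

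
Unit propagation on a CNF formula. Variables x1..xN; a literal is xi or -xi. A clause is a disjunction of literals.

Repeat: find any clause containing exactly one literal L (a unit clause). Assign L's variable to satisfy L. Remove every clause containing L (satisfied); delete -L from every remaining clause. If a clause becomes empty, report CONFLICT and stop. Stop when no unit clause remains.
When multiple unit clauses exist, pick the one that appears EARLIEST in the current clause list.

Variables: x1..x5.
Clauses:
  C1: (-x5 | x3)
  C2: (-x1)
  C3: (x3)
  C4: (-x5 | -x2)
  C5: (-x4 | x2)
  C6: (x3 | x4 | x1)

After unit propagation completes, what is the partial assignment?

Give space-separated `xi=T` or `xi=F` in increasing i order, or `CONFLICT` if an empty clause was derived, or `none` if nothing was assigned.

unit clause [-1] forces x1=F; simplify:
  drop 1 from [3, 4, 1] -> [3, 4]
  satisfied 1 clause(s); 5 remain; assigned so far: [1]
unit clause [3] forces x3=T; simplify:
  satisfied 3 clause(s); 2 remain; assigned so far: [1, 3]

Answer: x1=F x3=T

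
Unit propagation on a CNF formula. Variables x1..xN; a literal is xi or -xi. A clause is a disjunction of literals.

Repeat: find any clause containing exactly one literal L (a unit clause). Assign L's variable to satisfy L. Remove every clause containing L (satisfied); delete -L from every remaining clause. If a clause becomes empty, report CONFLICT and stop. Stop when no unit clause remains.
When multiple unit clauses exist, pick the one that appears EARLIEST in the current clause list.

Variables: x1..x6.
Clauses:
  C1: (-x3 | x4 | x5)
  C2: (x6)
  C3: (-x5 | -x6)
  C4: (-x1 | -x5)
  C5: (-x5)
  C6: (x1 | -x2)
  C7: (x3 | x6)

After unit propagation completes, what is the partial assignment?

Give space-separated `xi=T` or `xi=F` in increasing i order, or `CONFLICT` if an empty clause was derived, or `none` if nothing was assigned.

Answer: x5=F x6=T

Derivation:
unit clause [6] forces x6=T; simplify:
  drop -6 from [-5, -6] -> [-5]
  satisfied 2 clause(s); 5 remain; assigned so far: [6]
unit clause [-5] forces x5=F; simplify:
  drop 5 from [-3, 4, 5] -> [-3, 4]
  satisfied 3 clause(s); 2 remain; assigned so far: [5, 6]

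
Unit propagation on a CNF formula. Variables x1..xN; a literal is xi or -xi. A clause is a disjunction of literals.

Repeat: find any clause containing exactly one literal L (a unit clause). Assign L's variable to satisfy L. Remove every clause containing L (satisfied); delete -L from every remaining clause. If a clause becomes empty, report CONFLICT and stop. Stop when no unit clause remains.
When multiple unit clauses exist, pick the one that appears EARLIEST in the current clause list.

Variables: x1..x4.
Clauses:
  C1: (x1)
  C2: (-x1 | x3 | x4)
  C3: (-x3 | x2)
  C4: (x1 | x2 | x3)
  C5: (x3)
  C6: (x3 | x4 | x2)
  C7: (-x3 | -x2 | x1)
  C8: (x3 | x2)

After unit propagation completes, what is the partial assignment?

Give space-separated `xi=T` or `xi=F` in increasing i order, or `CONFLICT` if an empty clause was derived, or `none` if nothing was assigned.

Answer: x1=T x2=T x3=T

Derivation:
unit clause [1] forces x1=T; simplify:
  drop -1 from [-1, 3, 4] -> [3, 4]
  satisfied 3 clause(s); 5 remain; assigned so far: [1]
unit clause [3] forces x3=T; simplify:
  drop -3 from [-3, 2] -> [2]
  satisfied 4 clause(s); 1 remain; assigned so far: [1, 3]
unit clause [2] forces x2=T; simplify:
  satisfied 1 clause(s); 0 remain; assigned so far: [1, 2, 3]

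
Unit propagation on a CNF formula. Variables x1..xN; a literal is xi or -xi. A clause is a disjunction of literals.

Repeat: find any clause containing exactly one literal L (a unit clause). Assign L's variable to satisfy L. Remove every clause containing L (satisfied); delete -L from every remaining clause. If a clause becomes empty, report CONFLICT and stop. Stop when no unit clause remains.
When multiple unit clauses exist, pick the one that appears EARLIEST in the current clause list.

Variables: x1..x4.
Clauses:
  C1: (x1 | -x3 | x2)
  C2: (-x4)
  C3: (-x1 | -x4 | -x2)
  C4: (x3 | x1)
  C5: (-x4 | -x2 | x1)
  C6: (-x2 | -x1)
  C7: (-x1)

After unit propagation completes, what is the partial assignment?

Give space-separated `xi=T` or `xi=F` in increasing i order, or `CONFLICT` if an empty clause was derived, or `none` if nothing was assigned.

Answer: x1=F x2=T x3=T x4=F

Derivation:
unit clause [-4] forces x4=F; simplify:
  satisfied 3 clause(s); 4 remain; assigned so far: [4]
unit clause [-1] forces x1=F; simplify:
  drop 1 from [1, -3, 2] -> [-3, 2]
  drop 1 from [3, 1] -> [3]
  satisfied 2 clause(s); 2 remain; assigned so far: [1, 4]
unit clause [3] forces x3=T; simplify:
  drop -3 from [-3, 2] -> [2]
  satisfied 1 clause(s); 1 remain; assigned so far: [1, 3, 4]
unit clause [2] forces x2=T; simplify:
  satisfied 1 clause(s); 0 remain; assigned so far: [1, 2, 3, 4]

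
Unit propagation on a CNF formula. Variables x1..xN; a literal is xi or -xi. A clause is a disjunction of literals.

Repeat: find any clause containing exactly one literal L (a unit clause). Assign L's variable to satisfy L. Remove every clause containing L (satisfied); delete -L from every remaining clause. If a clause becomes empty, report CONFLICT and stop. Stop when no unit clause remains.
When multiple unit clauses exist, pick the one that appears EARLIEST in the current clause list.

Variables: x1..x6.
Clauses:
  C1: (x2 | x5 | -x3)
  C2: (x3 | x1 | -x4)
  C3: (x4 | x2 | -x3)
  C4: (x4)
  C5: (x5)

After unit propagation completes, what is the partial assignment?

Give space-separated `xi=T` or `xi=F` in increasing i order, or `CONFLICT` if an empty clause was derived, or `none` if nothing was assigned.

Answer: x4=T x5=T

Derivation:
unit clause [4] forces x4=T; simplify:
  drop -4 from [3, 1, -4] -> [3, 1]
  satisfied 2 clause(s); 3 remain; assigned so far: [4]
unit clause [5] forces x5=T; simplify:
  satisfied 2 clause(s); 1 remain; assigned so far: [4, 5]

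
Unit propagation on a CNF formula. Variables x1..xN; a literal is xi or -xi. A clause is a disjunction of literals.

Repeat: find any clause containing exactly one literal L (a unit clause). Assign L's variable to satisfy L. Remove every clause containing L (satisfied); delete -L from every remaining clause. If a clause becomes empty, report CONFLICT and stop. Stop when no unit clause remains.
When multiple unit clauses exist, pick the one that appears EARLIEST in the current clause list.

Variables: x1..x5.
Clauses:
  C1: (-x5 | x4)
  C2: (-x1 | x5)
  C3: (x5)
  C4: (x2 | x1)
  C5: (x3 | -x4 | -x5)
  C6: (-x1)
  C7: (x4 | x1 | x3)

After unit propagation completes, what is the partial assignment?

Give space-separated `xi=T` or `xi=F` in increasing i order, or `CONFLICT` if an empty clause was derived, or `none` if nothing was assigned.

Answer: x1=F x2=T x3=T x4=T x5=T

Derivation:
unit clause [5] forces x5=T; simplify:
  drop -5 from [-5, 4] -> [4]
  drop -5 from [3, -4, -5] -> [3, -4]
  satisfied 2 clause(s); 5 remain; assigned so far: [5]
unit clause [4] forces x4=T; simplify:
  drop -4 from [3, -4] -> [3]
  satisfied 2 clause(s); 3 remain; assigned so far: [4, 5]
unit clause [3] forces x3=T; simplify:
  satisfied 1 clause(s); 2 remain; assigned so far: [3, 4, 5]
unit clause [-1] forces x1=F; simplify:
  drop 1 from [2, 1] -> [2]
  satisfied 1 clause(s); 1 remain; assigned so far: [1, 3, 4, 5]
unit clause [2] forces x2=T; simplify:
  satisfied 1 clause(s); 0 remain; assigned so far: [1, 2, 3, 4, 5]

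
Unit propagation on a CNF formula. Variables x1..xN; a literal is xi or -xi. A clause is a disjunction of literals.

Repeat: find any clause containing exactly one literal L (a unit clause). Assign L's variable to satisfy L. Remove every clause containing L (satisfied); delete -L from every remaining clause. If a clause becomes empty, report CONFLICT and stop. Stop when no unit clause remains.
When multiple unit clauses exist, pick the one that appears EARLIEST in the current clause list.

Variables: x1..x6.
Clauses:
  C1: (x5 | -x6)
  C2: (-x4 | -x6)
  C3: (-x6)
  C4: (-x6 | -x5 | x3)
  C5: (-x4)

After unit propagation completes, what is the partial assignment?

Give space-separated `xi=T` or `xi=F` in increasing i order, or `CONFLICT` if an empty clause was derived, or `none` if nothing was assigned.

unit clause [-6] forces x6=F; simplify:
  satisfied 4 clause(s); 1 remain; assigned so far: [6]
unit clause [-4] forces x4=F; simplify:
  satisfied 1 clause(s); 0 remain; assigned so far: [4, 6]

Answer: x4=F x6=F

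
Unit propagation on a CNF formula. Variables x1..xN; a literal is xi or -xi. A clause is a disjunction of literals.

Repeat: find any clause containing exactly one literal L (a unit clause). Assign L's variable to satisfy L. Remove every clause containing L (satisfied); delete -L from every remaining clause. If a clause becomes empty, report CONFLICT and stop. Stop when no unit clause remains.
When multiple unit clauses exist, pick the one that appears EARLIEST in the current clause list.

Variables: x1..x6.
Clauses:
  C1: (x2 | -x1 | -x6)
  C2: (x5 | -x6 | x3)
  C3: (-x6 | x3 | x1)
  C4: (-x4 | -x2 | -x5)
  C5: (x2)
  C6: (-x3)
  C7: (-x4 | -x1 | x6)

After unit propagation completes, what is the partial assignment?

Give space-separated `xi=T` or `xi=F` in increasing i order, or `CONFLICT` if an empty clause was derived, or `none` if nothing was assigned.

unit clause [2] forces x2=T; simplify:
  drop -2 from [-4, -2, -5] -> [-4, -5]
  satisfied 2 clause(s); 5 remain; assigned so far: [2]
unit clause [-3] forces x3=F; simplify:
  drop 3 from [5, -6, 3] -> [5, -6]
  drop 3 from [-6, 3, 1] -> [-6, 1]
  satisfied 1 clause(s); 4 remain; assigned so far: [2, 3]

Answer: x2=T x3=F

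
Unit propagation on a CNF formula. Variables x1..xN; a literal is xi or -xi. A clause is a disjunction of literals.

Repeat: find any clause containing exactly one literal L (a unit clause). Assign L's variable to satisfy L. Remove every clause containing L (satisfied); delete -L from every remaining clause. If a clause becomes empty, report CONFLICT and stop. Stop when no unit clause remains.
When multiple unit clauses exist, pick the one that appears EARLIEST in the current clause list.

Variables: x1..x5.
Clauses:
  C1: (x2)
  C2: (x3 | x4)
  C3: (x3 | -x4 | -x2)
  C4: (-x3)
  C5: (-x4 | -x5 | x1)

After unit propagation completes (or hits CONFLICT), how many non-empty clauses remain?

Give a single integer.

Answer: 1

Derivation:
unit clause [2] forces x2=T; simplify:
  drop -2 from [3, -4, -2] -> [3, -4]
  satisfied 1 clause(s); 4 remain; assigned so far: [2]
unit clause [-3] forces x3=F; simplify:
  drop 3 from [3, 4] -> [4]
  drop 3 from [3, -4] -> [-4]
  satisfied 1 clause(s); 3 remain; assigned so far: [2, 3]
unit clause [4] forces x4=T; simplify:
  drop -4 from [-4] -> [] (empty!)
  drop -4 from [-4, -5, 1] -> [-5, 1]
  satisfied 1 clause(s); 2 remain; assigned so far: [2, 3, 4]
CONFLICT (empty clause)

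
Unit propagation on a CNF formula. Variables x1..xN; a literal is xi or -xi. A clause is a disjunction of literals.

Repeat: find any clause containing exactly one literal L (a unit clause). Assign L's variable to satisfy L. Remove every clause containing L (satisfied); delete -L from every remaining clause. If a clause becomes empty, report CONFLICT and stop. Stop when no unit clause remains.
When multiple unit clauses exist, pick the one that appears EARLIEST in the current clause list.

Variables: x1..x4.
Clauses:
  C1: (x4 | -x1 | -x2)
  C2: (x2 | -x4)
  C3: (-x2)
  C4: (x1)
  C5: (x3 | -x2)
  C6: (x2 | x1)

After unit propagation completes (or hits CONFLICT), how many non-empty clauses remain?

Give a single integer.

unit clause [-2] forces x2=F; simplify:
  drop 2 from [2, -4] -> [-4]
  drop 2 from [2, 1] -> [1]
  satisfied 3 clause(s); 3 remain; assigned so far: [2]
unit clause [-4] forces x4=F; simplify:
  satisfied 1 clause(s); 2 remain; assigned so far: [2, 4]
unit clause [1] forces x1=T; simplify:
  satisfied 2 clause(s); 0 remain; assigned so far: [1, 2, 4]

Answer: 0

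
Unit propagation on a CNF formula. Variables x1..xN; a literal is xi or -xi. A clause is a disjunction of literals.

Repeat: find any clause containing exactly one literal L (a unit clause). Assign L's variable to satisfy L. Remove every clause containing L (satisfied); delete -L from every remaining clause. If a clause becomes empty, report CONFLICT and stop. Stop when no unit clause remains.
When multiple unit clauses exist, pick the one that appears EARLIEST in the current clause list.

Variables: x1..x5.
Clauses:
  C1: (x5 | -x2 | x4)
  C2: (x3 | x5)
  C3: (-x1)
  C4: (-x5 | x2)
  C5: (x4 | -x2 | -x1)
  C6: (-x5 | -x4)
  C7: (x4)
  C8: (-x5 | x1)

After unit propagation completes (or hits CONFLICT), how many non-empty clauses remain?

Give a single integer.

Answer: 0

Derivation:
unit clause [-1] forces x1=F; simplify:
  drop 1 from [-5, 1] -> [-5]
  satisfied 2 clause(s); 6 remain; assigned so far: [1]
unit clause [4] forces x4=T; simplify:
  drop -4 from [-5, -4] -> [-5]
  satisfied 2 clause(s); 4 remain; assigned so far: [1, 4]
unit clause [-5] forces x5=F; simplify:
  drop 5 from [3, 5] -> [3]
  satisfied 3 clause(s); 1 remain; assigned so far: [1, 4, 5]
unit clause [3] forces x3=T; simplify:
  satisfied 1 clause(s); 0 remain; assigned so far: [1, 3, 4, 5]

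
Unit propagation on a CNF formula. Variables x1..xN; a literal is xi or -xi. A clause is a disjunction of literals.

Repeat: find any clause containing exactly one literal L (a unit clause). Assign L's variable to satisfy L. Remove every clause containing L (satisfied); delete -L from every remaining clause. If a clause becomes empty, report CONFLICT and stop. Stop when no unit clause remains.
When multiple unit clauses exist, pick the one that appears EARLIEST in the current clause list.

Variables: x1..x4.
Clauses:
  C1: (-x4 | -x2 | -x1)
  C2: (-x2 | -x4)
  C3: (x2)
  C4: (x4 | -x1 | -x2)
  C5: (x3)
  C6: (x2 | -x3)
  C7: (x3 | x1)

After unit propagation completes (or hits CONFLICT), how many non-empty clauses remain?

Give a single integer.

Answer: 0

Derivation:
unit clause [2] forces x2=T; simplify:
  drop -2 from [-4, -2, -1] -> [-4, -1]
  drop -2 from [-2, -4] -> [-4]
  drop -2 from [4, -1, -2] -> [4, -1]
  satisfied 2 clause(s); 5 remain; assigned so far: [2]
unit clause [-4] forces x4=F; simplify:
  drop 4 from [4, -1] -> [-1]
  satisfied 2 clause(s); 3 remain; assigned so far: [2, 4]
unit clause [-1] forces x1=F; simplify:
  drop 1 from [3, 1] -> [3]
  satisfied 1 clause(s); 2 remain; assigned so far: [1, 2, 4]
unit clause [3] forces x3=T; simplify:
  satisfied 2 clause(s); 0 remain; assigned so far: [1, 2, 3, 4]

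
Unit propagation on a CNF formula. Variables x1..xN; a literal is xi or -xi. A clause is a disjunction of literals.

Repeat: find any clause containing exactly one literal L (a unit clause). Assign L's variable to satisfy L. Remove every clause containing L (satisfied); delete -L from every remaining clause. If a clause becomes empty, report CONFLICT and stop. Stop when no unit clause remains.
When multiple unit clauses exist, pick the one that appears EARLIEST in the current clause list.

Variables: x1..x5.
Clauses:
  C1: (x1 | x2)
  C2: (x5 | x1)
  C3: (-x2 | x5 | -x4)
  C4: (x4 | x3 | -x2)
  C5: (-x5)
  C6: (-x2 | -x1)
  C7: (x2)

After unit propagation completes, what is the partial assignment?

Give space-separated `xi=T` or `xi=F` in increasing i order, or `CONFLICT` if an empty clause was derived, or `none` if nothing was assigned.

unit clause [-5] forces x5=F; simplify:
  drop 5 from [5, 1] -> [1]
  drop 5 from [-2, 5, -4] -> [-2, -4]
  satisfied 1 clause(s); 6 remain; assigned so far: [5]
unit clause [1] forces x1=T; simplify:
  drop -1 from [-2, -1] -> [-2]
  satisfied 2 clause(s); 4 remain; assigned so far: [1, 5]
unit clause [-2] forces x2=F; simplify:
  drop 2 from [2] -> [] (empty!)
  satisfied 3 clause(s); 1 remain; assigned so far: [1, 2, 5]
CONFLICT (empty clause)

Answer: CONFLICT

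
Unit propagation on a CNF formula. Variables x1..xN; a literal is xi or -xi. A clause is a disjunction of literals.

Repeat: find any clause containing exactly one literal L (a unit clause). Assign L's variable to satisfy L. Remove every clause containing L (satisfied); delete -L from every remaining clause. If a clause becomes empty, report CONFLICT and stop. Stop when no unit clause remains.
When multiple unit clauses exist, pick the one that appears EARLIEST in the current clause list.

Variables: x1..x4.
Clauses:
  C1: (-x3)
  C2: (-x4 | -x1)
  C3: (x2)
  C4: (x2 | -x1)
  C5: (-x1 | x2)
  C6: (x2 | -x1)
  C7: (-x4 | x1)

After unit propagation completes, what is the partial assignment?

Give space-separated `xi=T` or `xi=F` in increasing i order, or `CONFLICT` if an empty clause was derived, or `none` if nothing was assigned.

Answer: x2=T x3=F

Derivation:
unit clause [-3] forces x3=F; simplify:
  satisfied 1 clause(s); 6 remain; assigned so far: [3]
unit clause [2] forces x2=T; simplify:
  satisfied 4 clause(s); 2 remain; assigned so far: [2, 3]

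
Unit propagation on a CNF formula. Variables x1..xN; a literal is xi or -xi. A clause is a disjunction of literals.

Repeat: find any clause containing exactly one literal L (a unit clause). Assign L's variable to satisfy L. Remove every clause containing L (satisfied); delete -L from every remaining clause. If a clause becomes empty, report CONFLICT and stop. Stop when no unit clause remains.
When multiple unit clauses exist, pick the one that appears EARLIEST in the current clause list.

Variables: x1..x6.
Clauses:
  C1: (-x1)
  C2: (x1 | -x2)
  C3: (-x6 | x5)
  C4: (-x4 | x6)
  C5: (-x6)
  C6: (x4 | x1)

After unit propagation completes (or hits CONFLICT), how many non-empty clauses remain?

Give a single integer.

Answer: 0

Derivation:
unit clause [-1] forces x1=F; simplify:
  drop 1 from [1, -2] -> [-2]
  drop 1 from [4, 1] -> [4]
  satisfied 1 clause(s); 5 remain; assigned so far: [1]
unit clause [-2] forces x2=F; simplify:
  satisfied 1 clause(s); 4 remain; assigned so far: [1, 2]
unit clause [-6] forces x6=F; simplify:
  drop 6 from [-4, 6] -> [-4]
  satisfied 2 clause(s); 2 remain; assigned so far: [1, 2, 6]
unit clause [-4] forces x4=F; simplify:
  drop 4 from [4] -> [] (empty!)
  satisfied 1 clause(s); 1 remain; assigned so far: [1, 2, 4, 6]
CONFLICT (empty clause)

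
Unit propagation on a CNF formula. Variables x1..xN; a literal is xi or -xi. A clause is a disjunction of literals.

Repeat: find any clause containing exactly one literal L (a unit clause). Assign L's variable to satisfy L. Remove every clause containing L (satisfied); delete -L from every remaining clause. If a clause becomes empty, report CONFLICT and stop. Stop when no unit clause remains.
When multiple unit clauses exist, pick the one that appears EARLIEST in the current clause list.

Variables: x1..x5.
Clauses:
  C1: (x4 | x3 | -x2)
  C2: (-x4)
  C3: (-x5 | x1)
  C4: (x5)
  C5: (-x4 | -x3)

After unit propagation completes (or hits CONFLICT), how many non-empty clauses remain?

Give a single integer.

unit clause [-4] forces x4=F; simplify:
  drop 4 from [4, 3, -2] -> [3, -2]
  satisfied 2 clause(s); 3 remain; assigned so far: [4]
unit clause [5] forces x5=T; simplify:
  drop -5 from [-5, 1] -> [1]
  satisfied 1 clause(s); 2 remain; assigned so far: [4, 5]
unit clause [1] forces x1=T; simplify:
  satisfied 1 clause(s); 1 remain; assigned so far: [1, 4, 5]

Answer: 1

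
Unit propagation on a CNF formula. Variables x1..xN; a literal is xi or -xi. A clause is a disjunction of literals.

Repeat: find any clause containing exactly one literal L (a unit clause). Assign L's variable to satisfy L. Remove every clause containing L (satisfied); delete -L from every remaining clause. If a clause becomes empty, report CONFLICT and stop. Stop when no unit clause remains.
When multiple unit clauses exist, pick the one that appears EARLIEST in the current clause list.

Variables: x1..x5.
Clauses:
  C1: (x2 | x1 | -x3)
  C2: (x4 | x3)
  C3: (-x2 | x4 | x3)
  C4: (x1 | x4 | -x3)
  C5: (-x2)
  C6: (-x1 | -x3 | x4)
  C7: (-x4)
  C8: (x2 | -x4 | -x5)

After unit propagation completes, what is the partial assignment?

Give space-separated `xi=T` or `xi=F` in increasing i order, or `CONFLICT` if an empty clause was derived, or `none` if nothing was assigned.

Answer: CONFLICT

Derivation:
unit clause [-2] forces x2=F; simplify:
  drop 2 from [2, 1, -3] -> [1, -3]
  drop 2 from [2, -4, -5] -> [-4, -5]
  satisfied 2 clause(s); 6 remain; assigned so far: [2]
unit clause [-4] forces x4=F; simplify:
  drop 4 from [4, 3] -> [3]
  drop 4 from [1, 4, -3] -> [1, -3]
  drop 4 from [-1, -3, 4] -> [-1, -3]
  satisfied 2 clause(s); 4 remain; assigned so far: [2, 4]
unit clause [3] forces x3=T; simplify:
  drop -3 from [1, -3] -> [1]
  drop -3 from [1, -3] -> [1]
  drop -3 from [-1, -3] -> [-1]
  satisfied 1 clause(s); 3 remain; assigned so far: [2, 3, 4]
unit clause [1] forces x1=T; simplify:
  drop -1 from [-1] -> [] (empty!)
  satisfied 2 clause(s); 1 remain; assigned so far: [1, 2, 3, 4]
CONFLICT (empty clause)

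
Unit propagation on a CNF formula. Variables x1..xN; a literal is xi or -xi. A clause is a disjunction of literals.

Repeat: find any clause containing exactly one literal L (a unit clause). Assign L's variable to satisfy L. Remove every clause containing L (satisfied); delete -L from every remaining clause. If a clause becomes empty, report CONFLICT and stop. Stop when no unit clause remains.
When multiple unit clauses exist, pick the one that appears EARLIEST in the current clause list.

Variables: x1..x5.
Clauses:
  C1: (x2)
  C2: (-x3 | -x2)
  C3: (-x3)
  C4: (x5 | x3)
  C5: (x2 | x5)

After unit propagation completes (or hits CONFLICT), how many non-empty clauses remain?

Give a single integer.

Answer: 0

Derivation:
unit clause [2] forces x2=T; simplify:
  drop -2 from [-3, -2] -> [-3]
  satisfied 2 clause(s); 3 remain; assigned so far: [2]
unit clause [-3] forces x3=F; simplify:
  drop 3 from [5, 3] -> [5]
  satisfied 2 clause(s); 1 remain; assigned so far: [2, 3]
unit clause [5] forces x5=T; simplify:
  satisfied 1 clause(s); 0 remain; assigned so far: [2, 3, 5]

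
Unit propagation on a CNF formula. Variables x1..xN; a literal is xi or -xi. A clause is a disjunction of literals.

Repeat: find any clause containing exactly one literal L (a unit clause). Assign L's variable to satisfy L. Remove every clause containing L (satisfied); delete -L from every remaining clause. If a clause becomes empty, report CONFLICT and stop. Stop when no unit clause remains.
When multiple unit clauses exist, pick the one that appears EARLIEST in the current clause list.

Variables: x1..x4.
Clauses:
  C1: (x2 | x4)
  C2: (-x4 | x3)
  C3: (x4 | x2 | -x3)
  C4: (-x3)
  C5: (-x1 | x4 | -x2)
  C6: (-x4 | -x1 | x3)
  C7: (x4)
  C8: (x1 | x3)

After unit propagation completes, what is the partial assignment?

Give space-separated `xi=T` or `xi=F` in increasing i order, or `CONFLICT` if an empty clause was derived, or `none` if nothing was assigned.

Answer: CONFLICT

Derivation:
unit clause [-3] forces x3=F; simplify:
  drop 3 from [-4, 3] -> [-4]
  drop 3 from [-4, -1, 3] -> [-4, -1]
  drop 3 from [1, 3] -> [1]
  satisfied 2 clause(s); 6 remain; assigned so far: [3]
unit clause [-4] forces x4=F; simplify:
  drop 4 from [2, 4] -> [2]
  drop 4 from [-1, 4, -2] -> [-1, -2]
  drop 4 from [4] -> [] (empty!)
  satisfied 2 clause(s); 4 remain; assigned so far: [3, 4]
CONFLICT (empty clause)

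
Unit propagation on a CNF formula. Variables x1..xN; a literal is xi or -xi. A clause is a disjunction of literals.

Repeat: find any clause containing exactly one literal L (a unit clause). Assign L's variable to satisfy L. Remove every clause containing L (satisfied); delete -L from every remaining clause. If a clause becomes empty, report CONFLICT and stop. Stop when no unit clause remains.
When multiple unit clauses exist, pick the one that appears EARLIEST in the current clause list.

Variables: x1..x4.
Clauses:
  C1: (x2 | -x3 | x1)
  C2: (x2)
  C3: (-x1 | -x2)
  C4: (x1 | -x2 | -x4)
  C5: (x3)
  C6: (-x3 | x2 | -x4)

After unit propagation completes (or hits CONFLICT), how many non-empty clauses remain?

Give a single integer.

Answer: 0

Derivation:
unit clause [2] forces x2=T; simplify:
  drop -2 from [-1, -2] -> [-1]
  drop -2 from [1, -2, -4] -> [1, -4]
  satisfied 3 clause(s); 3 remain; assigned so far: [2]
unit clause [-1] forces x1=F; simplify:
  drop 1 from [1, -4] -> [-4]
  satisfied 1 clause(s); 2 remain; assigned so far: [1, 2]
unit clause [-4] forces x4=F; simplify:
  satisfied 1 clause(s); 1 remain; assigned so far: [1, 2, 4]
unit clause [3] forces x3=T; simplify:
  satisfied 1 clause(s); 0 remain; assigned so far: [1, 2, 3, 4]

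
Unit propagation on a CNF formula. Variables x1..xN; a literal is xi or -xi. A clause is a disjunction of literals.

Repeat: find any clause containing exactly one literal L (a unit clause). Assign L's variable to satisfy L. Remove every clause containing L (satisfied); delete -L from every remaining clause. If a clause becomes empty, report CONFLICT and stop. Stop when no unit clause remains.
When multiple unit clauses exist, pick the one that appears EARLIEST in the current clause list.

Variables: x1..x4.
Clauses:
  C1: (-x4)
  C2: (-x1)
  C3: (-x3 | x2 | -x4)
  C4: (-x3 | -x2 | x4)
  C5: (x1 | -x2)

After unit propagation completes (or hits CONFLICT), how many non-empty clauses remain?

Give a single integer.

Answer: 0

Derivation:
unit clause [-4] forces x4=F; simplify:
  drop 4 from [-3, -2, 4] -> [-3, -2]
  satisfied 2 clause(s); 3 remain; assigned so far: [4]
unit clause [-1] forces x1=F; simplify:
  drop 1 from [1, -2] -> [-2]
  satisfied 1 clause(s); 2 remain; assigned so far: [1, 4]
unit clause [-2] forces x2=F; simplify:
  satisfied 2 clause(s); 0 remain; assigned so far: [1, 2, 4]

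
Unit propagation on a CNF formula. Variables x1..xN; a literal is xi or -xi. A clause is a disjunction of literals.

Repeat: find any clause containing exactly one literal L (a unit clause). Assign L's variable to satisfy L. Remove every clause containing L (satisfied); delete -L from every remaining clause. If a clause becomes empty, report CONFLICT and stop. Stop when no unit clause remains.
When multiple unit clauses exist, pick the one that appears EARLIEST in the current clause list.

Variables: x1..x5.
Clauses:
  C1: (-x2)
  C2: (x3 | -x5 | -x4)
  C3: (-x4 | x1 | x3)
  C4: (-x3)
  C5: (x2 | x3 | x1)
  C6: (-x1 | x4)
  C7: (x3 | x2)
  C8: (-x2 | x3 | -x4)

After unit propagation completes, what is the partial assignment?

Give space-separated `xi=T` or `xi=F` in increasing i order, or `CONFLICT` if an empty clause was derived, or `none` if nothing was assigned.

Answer: CONFLICT

Derivation:
unit clause [-2] forces x2=F; simplify:
  drop 2 from [2, 3, 1] -> [3, 1]
  drop 2 from [3, 2] -> [3]
  satisfied 2 clause(s); 6 remain; assigned so far: [2]
unit clause [-3] forces x3=F; simplify:
  drop 3 from [3, -5, -4] -> [-5, -4]
  drop 3 from [-4, 1, 3] -> [-4, 1]
  drop 3 from [3, 1] -> [1]
  drop 3 from [3] -> [] (empty!)
  satisfied 1 clause(s); 5 remain; assigned so far: [2, 3]
CONFLICT (empty clause)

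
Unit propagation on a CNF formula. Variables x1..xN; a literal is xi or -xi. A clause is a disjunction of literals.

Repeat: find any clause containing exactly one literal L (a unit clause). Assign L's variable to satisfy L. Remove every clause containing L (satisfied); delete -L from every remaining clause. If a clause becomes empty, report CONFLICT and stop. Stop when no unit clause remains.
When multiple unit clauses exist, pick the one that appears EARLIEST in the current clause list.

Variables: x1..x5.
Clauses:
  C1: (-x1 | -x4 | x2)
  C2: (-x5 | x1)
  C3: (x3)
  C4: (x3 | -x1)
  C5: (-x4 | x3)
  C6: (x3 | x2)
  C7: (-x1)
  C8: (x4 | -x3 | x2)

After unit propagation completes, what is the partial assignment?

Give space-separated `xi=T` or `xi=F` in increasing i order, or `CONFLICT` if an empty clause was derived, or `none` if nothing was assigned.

unit clause [3] forces x3=T; simplify:
  drop -3 from [4, -3, 2] -> [4, 2]
  satisfied 4 clause(s); 4 remain; assigned so far: [3]
unit clause [-1] forces x1=F; simplify:
  drop 1 from [-5, 1] -> [-5]
  satisfied 2 clause(s); 2 remain; assigned so far: [1, 3]
unit clause [-5] forces x5=F; simplify:
  satisfied 1 clause(s); 1 remain; assigned so far: [1, 3, 5]

Answer: x1=F x3=T x5=F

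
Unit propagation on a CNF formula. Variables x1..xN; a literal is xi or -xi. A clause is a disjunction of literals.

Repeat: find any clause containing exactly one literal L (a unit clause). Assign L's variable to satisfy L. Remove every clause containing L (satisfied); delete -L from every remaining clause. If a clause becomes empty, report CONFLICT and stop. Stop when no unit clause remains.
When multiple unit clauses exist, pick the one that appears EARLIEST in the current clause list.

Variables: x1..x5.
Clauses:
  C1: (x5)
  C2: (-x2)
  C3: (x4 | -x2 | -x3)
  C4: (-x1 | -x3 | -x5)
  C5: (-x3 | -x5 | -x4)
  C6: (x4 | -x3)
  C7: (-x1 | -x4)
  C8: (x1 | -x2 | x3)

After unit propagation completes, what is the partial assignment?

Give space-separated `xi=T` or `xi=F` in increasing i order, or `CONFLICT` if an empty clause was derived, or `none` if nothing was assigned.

unit clause [5] forces x5=T; simplify:
  drop -5 from [-1, -3, -5] -> [-1, -3]
  drop -5 from [-3, -5, -4] -> [-3, -4]
  satisfied 1 clause(s); 7 remain; assigned so far: [5]
unit clause [-2] forces x2=F; simplify:
  satisfied 3 clause(s); 4 remain; assigned so far: [2, 5]

Answer: x2=F x5=T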